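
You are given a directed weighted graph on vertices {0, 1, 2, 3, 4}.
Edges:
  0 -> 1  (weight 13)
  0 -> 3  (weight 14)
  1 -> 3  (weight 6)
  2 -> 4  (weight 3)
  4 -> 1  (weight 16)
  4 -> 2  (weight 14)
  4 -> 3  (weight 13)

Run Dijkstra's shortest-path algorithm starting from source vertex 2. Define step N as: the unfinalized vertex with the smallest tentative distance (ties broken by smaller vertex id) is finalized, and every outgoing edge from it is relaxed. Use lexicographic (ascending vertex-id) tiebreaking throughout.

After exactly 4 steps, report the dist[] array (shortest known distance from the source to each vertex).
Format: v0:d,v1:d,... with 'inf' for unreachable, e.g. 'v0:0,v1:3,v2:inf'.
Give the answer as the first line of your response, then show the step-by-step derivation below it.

v0:inf,v1:19,v2:0,v3:16,v4:3

step 1: dist = v0:inf,v1:inf,v2:0,v3:inf,v4:3
step 2: dist = v0:inf,v1:19,v2:0,v3:16,v4:3
step 3: dist = v0:inf,v1:19,v2:0,v3:16,v4:3
step 4: dist = v0:inf,v1:19,v2:0,v3:16,v4:3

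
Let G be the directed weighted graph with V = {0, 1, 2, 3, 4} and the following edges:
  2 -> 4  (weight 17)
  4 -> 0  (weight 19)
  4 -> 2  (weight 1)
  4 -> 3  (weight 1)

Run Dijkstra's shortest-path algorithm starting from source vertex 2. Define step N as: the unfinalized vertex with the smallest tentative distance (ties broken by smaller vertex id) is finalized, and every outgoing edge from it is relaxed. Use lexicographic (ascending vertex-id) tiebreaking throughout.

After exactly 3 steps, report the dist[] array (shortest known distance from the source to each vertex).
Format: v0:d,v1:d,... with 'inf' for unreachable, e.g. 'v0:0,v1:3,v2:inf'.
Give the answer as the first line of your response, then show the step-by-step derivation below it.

v0:36,v1:inf,v2:0,v3:18,v4:17

step 1: dist = v0:inf,v1:inf,v2:0,v3:inf,v4:17
step 2: dist = v0:36,v1:inf,v2:0,v3:18,v4:17
step 3: dist = v0:36,v1:inf,v2:0,v3:18,v4:17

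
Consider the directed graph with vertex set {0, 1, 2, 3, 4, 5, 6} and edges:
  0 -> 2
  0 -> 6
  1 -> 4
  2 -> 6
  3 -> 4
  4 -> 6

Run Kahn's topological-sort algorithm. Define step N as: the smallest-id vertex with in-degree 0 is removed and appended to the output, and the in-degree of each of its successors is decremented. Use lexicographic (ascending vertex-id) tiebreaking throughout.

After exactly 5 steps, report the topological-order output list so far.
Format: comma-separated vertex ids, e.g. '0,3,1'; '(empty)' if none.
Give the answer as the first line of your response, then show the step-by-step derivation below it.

0,1,2,3,4

step 1: output 0; order=[0]; indeg=(0,0,0,0,2,0,2)
step 2: output 1; order=[0,1]; indeg=(0,0,0,0,1,0,2)
step 3: output 2; order=[0,1,2]; indeg=(0,0,0,0,1,0,1)
step 4: output 3; order=[0,1,2,3]; indeg=(0,0,0,0,0,0,1)
step 5: output 4; order=[0,1,2,3,4]; indeg=(0,0,0,0,0,0,0)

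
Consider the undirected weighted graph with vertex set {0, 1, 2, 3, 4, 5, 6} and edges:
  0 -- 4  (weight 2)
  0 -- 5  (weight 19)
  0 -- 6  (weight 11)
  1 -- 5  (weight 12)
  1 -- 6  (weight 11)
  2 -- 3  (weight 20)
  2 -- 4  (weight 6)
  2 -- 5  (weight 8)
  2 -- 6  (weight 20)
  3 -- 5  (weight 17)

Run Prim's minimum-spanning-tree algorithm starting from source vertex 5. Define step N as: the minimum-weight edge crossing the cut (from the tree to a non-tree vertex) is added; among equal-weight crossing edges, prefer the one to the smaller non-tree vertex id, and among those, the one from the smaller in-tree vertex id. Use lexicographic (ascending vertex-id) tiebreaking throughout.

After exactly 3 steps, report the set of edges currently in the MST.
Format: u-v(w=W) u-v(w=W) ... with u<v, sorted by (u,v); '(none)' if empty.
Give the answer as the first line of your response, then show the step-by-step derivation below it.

0-4(w=2) 2-4(w=6) 2-5(w=8)

step 1: add edge 2-5 (w=8); MST = {2-5(w=8)}
step 2: add edge 2-4 (w=6); MST = {2-4(w=6) 2-5(w=8)}
step 3: add edge 0-4 (w=2); MST = {0-4(w=2) 2-4(w=6) 2-5(w=8)}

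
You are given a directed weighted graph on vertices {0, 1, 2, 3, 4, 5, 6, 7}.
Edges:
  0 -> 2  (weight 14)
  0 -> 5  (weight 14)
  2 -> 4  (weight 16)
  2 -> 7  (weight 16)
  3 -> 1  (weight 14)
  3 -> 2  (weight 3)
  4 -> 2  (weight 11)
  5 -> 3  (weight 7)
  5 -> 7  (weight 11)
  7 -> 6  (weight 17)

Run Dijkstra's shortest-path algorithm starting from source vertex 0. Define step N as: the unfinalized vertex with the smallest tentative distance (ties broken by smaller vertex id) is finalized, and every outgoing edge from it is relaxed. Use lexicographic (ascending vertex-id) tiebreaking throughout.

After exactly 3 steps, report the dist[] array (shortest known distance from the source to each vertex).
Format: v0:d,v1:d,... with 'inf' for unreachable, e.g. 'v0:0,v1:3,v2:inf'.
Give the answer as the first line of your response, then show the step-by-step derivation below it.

v0:0,v1:inf,v2:14,v3:21,v4:30,v5:14,v6:inf,v7:25

step 1: dist = v0:0,v1:inf,v2:14,v3:inf,v4:inf,v5:14,v6:inf,v7:inf
step 2: dist = v0:0,v1:inf,v2:14,v3:inf,v4:30,v5:14,v6:inf,v7:30
step 3: dist = v0:0,v1:inf,v2:14,v3:21,v4:30,v5:14,v6:inf,v7:25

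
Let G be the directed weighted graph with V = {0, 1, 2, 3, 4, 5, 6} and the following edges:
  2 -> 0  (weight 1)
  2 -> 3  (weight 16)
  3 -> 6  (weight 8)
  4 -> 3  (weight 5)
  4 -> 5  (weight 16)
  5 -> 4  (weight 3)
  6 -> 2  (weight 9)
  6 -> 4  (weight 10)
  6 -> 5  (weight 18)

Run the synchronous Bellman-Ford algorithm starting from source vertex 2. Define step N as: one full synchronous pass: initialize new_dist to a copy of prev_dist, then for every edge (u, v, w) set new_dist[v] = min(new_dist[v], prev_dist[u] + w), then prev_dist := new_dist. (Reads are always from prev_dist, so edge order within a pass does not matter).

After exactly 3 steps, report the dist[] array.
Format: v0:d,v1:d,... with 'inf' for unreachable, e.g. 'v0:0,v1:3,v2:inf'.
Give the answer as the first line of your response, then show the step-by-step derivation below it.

v0:1,v1:inf,v2:0,v3:16,v4:34,v5:42,v6:24

step 1: dist = v0:1,v1:inf,v2:0,v3:16,v4:inf,v5:inf,v6:inf
step 2: dist = v0:1,v1:inf,v2:0,v3:16,v4:inf,v5:inf,v6:24
step 3: dist = v0:1,v1:inf,v2:0,v3:16,v4:34,v5:42,v6:24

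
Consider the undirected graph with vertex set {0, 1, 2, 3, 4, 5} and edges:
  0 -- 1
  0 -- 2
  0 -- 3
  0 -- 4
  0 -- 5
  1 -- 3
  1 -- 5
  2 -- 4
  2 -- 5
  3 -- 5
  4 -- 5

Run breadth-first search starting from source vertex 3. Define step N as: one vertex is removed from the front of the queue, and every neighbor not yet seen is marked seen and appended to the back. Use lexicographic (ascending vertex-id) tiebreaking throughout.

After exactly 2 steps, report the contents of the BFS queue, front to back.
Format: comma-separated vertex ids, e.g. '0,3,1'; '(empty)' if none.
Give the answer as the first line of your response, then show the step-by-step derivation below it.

1,5,2,4

step 1: dequeue 3; queue=[0,1,5]; order=3
step 2: dequeue 0; queue=[1,5,2,4]; order=3,0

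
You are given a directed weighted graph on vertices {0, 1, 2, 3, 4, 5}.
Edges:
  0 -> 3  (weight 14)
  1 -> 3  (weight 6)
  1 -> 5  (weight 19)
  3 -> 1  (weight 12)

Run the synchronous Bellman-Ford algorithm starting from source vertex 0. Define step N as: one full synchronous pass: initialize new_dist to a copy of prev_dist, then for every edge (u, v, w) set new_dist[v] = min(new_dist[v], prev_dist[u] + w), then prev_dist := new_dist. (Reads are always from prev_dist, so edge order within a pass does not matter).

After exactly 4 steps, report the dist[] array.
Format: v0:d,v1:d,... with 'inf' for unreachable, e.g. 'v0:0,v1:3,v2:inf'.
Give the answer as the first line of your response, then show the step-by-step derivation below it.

v0:0,v1:26,v2:inf,v3:14,v4:inf,v5:45

step 1: dist = v0:0,v1:inf,v2:inf,v3:14,v4:inf,v5:inf
step 2: dist = v0:0,v1:26,v2:inf,v3:14,v4:inf,v5:inf
step 3: dist = v0:0,v1:26,v2:inf,v3:14,v4:inf,v5:45
step 4: dist = v0:0,v1:26,v2:inf,v3:14,v4:inf,v5:45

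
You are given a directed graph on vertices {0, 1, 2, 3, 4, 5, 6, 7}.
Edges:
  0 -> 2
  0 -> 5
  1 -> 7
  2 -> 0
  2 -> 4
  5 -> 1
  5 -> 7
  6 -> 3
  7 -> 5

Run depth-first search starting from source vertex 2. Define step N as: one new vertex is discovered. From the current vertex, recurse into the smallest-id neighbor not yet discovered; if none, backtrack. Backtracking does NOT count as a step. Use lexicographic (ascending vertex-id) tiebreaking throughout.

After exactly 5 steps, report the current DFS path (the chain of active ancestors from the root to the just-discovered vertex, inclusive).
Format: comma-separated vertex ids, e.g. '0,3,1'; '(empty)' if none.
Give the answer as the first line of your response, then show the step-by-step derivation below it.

2,0,5,1,7

step 1: discover 2; path=2; order=2
step 2: discover 0; path=2>0; order=2,0
step 3: discover 5; path=2>0>5; order=2,0,5
step 4: discover 1; path=2>0>5>1; order=2,0,5,1
step 5: discover 7; path=2>0>5>1>7; order=2,0,5,1,7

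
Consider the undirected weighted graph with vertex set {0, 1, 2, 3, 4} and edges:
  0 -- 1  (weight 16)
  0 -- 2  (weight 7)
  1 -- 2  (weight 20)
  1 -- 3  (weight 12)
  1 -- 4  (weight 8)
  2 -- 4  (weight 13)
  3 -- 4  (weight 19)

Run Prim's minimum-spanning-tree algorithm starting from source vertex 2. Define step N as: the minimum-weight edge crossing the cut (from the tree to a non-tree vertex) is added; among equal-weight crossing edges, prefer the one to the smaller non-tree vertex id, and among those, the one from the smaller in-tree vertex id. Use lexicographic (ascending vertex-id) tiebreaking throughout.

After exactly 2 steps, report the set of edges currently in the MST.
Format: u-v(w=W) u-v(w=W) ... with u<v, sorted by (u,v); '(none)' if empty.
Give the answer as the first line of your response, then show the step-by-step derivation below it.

0-2(w=7) 2-4(w=13)

step 1: add edge 0-2 (w=7); MST = {0-2(w=7)}
step 2: add edge 2-4 (w=13); MST = {0-2(w=7) 2-4(w=13)}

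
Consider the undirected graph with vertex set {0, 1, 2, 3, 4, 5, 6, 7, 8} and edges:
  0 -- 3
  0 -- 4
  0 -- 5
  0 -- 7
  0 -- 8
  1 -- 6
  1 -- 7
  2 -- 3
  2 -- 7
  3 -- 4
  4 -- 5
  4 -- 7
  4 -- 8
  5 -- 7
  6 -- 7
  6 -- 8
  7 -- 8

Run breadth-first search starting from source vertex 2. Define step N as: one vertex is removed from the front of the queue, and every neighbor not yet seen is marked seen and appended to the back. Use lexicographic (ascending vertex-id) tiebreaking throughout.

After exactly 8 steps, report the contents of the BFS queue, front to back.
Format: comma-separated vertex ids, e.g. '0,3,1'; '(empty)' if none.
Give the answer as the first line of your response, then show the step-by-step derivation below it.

8

step 1: dequeue 2; queue=[3,7]; order=2
step 2: dequeue 3; queue=[7,0,4]; order=2,3
step 3: dequeue 7; queue=[0,4,1,5,6,8]; order=2,3,7
step 4: dequeue 0; queue=[4,1,5,6,8]; order=2,3,7,0
step 5: dequeue 4; queue=[1,5,6,8]; order=2,3,7,0,4
step 6: dequeue 1; queue=[5,6,8]; order=2,3,7,0,4,1
step 7: dequeue 5; queue=[6,8]; order=2,3,7,0,4,1,5
step 8: dequeue 6; queue=[8]; order=2,3,7,0,4,1,5,6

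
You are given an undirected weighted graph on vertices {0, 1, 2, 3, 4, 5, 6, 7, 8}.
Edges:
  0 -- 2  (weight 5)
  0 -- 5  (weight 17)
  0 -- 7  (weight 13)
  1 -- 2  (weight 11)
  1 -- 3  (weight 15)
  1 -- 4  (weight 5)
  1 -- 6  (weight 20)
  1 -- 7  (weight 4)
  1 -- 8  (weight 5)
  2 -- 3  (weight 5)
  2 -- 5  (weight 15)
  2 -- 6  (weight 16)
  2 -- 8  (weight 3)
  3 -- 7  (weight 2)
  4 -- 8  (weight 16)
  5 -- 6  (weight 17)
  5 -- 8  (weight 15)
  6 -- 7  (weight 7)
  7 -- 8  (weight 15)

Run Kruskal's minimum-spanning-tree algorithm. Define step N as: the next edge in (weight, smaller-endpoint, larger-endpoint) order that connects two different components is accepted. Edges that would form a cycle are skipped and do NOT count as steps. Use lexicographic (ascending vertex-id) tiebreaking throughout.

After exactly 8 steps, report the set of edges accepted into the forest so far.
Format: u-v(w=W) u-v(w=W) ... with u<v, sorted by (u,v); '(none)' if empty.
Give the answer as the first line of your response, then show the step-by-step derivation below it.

0-2(w=5) 1-4(w=5) 1-7(w=4) 1-8(w=5) 2-5(w=15) 2-8(w=3) 3-7(w=2) 6-7(w=7)

step 1: add edge 3-7 (w=2); MST = {3-7(w=2)}
step 2: add edge 2-8 (w=3); MST = {2-8(w=3) 3-7(w=2)}
step 3: add edge 1-7 (w=4); MST = {1-7(w=4) 2-8(w=3) 3-7(w=2)}
step 4: add edge 0-2 (w=5); MST = {0-2(w=5) 1-7(w=4) 2-8(w=3) 3-7(w=2)}
step 5: add edge 1-4 (w=5); MST = {0-2(w=5) 1-4(w=5) 1-7(w=4) 2-8(w=3) 3-7(w=2)}
step 6: add edge 1-8 (w=5); MST = {0-2(w=5) 1-4(w=5) 1-7(w=4) 1-8(w=5) 2-8(w=3) 3-7(w=2)}
step 7: add edge 6-7 (w=7); MST = {0-2(w=5) 1-4(w=5) 1-7(w=4) 1-8(w=5) 2-8(w=3) 3-7(w=2) 6-7(w=7)}
step 8: add edge 2-5 (w=15); MST = {0-2(w=5) 1-4(w=5) 1-7(w=4) 1-8(w=5) 2-5(w=15) 2-8(w=3) 3-7(w=2) 6-7(w=7)}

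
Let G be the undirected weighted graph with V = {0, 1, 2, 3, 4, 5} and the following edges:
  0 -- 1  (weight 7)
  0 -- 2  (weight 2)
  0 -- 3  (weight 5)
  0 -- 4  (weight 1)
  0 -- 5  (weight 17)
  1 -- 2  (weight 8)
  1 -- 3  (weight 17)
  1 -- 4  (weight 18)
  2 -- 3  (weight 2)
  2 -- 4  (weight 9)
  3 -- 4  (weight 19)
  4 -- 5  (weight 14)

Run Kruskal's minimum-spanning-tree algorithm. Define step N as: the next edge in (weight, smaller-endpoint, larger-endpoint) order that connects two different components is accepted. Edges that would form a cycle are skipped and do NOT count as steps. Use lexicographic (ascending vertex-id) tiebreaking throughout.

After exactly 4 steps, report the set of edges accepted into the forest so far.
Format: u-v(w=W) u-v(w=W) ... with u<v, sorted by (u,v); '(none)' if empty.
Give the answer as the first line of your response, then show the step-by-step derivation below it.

0-1(w=7) 0-2(w=2) 0-4(w=1) 2-3(w=2)

step 1: add edge 0-4 (w=1); MST = {0-4(w=1)}
step 2: add edge 0-2 (w=2); MST = {0-2(w=2) 0-4(w=1)}
step 3: add edge 2-3 (w=2); MST = {0-2(w=2) 0-4(w=1) 2-3(w=2)}
step 4: add edge 0-1 (w=7); MST = {0-1(w=7) 0-2(w=2) 0-4(w=1) 2-3(w=2)}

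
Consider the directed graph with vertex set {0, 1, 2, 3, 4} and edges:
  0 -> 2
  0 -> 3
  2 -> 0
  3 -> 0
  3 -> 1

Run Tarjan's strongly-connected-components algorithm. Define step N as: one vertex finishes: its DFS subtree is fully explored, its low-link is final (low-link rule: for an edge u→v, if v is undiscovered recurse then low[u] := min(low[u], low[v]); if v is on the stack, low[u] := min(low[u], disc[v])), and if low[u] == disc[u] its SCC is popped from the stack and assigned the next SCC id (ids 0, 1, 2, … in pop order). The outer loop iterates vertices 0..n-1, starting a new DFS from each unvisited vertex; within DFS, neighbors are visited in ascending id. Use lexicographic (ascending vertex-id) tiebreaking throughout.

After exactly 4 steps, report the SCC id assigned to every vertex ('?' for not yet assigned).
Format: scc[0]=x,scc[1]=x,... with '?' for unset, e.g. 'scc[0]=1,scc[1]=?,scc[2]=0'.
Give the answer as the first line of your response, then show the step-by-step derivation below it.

scc[0]=1,scc[1]=0,scc[2]=1,scc[3]=1,scc[4]=?

step 1: low=(low[0]=0,low[1]=?,low[2]=0,low[3]=?,low[4]=?); scc=(scc[0]=?,scc[1]=?,scc[2]=?,scc[3]=?,scc[4]=?)
step 2: low=(low[0]=0,low[1]=3,low[2]=0,low[3]=0,low[4]=?); scc=(scc[0]=?,scc[1]=0,scc[2]=?,scc[3]=?,scc[4]=?)
step 3: low=(low[0]=0,low[1]=3,low[2]=0,low[3]=0,low[4]=?); scc=(scc[0]=?,scc[1]=0,scc[2]=?,scc[3]=?,scc[4]=?)
step 4: low=(low[0]=0,low[1]=3,low[2]=0,low[3]=0,low[4]=?); scc=(scc[0]=1,scc[1]=0,scc[2]=1,scc[3]=1,scc[4]=?)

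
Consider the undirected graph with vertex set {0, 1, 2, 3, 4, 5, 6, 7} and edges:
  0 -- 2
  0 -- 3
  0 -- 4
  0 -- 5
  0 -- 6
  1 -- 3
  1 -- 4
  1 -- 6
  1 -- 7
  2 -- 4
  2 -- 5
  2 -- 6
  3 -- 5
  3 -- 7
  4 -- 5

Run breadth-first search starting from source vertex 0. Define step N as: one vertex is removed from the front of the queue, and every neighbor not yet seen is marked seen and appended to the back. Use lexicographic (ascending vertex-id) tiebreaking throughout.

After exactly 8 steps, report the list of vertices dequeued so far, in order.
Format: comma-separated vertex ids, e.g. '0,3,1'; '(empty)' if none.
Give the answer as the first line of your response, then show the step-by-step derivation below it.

0,2,3,4,5,6,1,7

step 1: dequeue 0; queue=[2,3,4,5,6]; order=0
step 2: dequeue 2; queue=[3,4,5,6]; order=0,2
step 3: dequeue 3; queue=[4,5,6,1,7]; order=0,2,3
step 4: dequeue 4; queue=[5,6,1,7]; order=0,2,3,4
step 5: dequeue 5; queue=[6,1,7]; order=0,2,3,4,5
step 6: dequeue 6; queue=[1,7]; order=0,2,3,4,5,6
step 7: dequeue 1; queue=[7]; order=0,2,3,4,5,6,1
step 8: dequeue 7; queue=[(empty)]; order=0,2,3,4,5,6,1,7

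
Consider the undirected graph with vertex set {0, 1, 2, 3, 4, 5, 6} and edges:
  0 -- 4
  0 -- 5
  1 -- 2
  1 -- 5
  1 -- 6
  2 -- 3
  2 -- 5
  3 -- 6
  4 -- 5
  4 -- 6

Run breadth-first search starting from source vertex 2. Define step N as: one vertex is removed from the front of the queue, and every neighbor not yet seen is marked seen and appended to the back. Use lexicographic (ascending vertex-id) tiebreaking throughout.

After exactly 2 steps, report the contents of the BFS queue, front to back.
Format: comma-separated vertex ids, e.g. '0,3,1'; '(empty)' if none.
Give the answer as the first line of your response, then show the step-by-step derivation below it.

3,5,6

step 1: dequeue 2; queue=[1,3,5]; order=2
step 2: dequeue 1; queue=[3,5,6]; order=2,1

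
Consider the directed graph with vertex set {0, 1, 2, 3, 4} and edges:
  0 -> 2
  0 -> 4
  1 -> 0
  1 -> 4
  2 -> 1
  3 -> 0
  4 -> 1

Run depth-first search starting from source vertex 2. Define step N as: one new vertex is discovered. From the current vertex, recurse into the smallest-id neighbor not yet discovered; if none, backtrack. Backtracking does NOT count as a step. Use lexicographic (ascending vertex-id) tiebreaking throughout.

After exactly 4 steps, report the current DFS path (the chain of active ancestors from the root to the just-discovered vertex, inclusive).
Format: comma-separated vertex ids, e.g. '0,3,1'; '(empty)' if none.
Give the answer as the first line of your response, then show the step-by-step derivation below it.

2,1,0,4

step 1: discover 2; path=2; order=2
step 2: discover 1; path=2>1; order=2,1
step 3: discover 0; path=2>1>0; order=2,1,0
step 4: discover 4; path=2>1>0>4; order=2,1,0,4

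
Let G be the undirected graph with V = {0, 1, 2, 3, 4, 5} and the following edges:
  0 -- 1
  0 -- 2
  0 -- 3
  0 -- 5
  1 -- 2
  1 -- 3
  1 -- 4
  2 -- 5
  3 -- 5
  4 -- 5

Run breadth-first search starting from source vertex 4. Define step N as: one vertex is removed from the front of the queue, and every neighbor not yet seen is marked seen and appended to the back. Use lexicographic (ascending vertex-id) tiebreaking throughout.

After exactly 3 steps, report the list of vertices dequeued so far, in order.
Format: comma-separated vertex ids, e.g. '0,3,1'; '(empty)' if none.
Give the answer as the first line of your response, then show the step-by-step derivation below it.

4,1,5

step 1: dequeue 4; queue=[1,5]; order=4
step 2: dequeue 1; queue=[5,0,2,3]; order=4,1
step 3: dequeue 5; queue=[0,2,3]; order=4,1,5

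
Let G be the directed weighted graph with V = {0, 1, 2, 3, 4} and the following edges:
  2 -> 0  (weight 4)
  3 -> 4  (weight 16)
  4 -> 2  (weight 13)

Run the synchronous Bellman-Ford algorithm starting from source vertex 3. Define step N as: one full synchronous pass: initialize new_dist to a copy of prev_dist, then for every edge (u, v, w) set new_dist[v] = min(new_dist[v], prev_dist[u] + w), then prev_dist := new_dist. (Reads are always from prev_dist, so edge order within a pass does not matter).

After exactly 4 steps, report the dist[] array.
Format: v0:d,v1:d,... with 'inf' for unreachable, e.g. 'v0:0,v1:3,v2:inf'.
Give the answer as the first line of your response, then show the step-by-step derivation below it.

v0:33,v1:inf,v2:29,v3:0,v4:16

step 1: dist = v0:inf,v1:inf,v2:inf,v3:0,v4:16
step 2: dist = v0:inf,v1:inf,v2:29,v3:0,v4:16
step 3: dist = v0:33,v1:inf,v2:29,v3:0,v4:16
step 4: dist = v0:33,v1:inf,v2:29,v3:0,v4:16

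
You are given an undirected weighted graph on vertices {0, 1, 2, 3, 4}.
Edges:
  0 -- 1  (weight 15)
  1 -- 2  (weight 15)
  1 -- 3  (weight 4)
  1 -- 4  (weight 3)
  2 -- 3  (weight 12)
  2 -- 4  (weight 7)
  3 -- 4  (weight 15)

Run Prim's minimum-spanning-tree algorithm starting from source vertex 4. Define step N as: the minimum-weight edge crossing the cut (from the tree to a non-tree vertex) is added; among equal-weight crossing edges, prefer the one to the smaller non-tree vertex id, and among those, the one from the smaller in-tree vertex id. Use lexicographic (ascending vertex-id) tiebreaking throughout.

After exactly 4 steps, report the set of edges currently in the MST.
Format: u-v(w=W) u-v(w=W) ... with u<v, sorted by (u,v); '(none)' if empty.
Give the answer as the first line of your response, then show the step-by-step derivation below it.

0-1(w=15) 1-3(w=4) 1-4(w=3) 2-4(w=7)

step 1: add edge 1-4 (w=3); MST = {1-4(w=3)}
step 2: add edge 1-3 (w=4); MST = {1-3(w=4) 1-4(w=3)}
step 3: add edge 2-4 (w=7); MST = {1-3(w=4) 1-4(w=3) 2-4(w=7)}
step 4: add edge 0-1 (w=15); MST = {0-1(w=15) 1-3(w=4) 1-4(w=3) 2-4(w=7)}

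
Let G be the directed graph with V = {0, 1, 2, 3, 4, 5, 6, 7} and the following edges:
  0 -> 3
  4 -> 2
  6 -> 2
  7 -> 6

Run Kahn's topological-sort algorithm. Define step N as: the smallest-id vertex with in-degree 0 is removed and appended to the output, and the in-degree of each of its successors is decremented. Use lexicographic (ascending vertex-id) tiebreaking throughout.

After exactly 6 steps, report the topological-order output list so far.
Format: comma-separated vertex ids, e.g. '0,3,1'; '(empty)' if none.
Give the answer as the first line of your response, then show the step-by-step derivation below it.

0,1,3,4,5,7

step 1: output 0; order=[0]; indeg=(0,0,2,0,0,0,1,0)
step 2: output 1; order=[0,1]; indeg=(0,0,2,0,0,0,1,0)
step 3: output 3; order=[0,1,3]; indeg=(0,0,2,0,0,0,1,0)
step 4: output 4; order=[0,1,3,4]; indeg=(0,0,1,0,0,0,1,0)
step 5: output 5; order=[0,1,3,4,5]; indeg=(0,0,1,0,0,0,1,0)
step 6: output 7; order=[0,1,3,4,5,7]; indeg=(0,0,1,0,0,0,0,0)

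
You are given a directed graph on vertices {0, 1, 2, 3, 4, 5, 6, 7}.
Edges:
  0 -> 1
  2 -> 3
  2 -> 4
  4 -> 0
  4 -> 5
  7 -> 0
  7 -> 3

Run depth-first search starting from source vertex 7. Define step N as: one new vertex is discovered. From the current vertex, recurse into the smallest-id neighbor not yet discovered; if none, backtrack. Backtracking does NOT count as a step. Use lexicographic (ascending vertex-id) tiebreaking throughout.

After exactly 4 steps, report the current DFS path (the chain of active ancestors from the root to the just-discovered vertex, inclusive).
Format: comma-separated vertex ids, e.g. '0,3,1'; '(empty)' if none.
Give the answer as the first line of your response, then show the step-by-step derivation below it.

7,3

step 1: discover 7; path=7; order=7
step 2: discover 0; path=7>0; order=7,0
step 3: discover 1; path=7>0>1; order=7,0,1
step 4: discover 3; path=7>3; order=7,0,1,3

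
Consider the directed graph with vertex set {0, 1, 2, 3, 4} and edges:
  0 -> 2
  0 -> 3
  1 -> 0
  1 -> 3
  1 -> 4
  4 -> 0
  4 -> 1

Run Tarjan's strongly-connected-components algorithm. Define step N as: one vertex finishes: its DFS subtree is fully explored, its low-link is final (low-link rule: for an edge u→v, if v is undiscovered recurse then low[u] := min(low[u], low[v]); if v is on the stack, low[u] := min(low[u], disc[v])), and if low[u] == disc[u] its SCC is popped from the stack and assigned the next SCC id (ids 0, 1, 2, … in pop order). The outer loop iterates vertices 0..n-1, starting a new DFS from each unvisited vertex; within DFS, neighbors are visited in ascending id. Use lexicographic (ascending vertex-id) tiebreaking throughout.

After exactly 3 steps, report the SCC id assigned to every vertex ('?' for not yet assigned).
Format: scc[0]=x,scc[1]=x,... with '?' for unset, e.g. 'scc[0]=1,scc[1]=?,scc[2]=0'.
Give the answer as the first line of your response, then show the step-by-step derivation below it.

scc[0]=2,scc[1]=?,scc[2]=0,scc[3]=1,scc[4]=?

step 1: low=(low[0]=0,low[1]=?,low[2]=1,low[3]=?,low[4]=?); scc=(scc[0]=?,scc[1]=?,scc[2]=0,scc[3]=?,scc[4]=?)
step 2: low=(low[0]=0,low[1]=?,low[2]=1,low[3]=2,low[4]=?); scc=(scc[0]=?,scc[1]=?,scc[2]=0,scc[3]=1,scc[4]=?)
step 3: low=(low[0]=0,low[1]=?,low[2]=1,low[3]=2,low[4]=?); scc=(scc[0]=2,scc[1]=?,scc[2]=0,scc[3]=1,scc[4]=?)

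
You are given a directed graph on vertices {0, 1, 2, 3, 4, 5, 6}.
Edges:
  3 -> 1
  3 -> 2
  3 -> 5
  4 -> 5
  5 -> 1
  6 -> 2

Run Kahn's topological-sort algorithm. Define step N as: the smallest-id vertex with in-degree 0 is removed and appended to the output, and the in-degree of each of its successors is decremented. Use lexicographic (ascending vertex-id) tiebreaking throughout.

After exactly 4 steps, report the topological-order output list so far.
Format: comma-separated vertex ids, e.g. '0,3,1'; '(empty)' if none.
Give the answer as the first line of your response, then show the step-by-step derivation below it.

0,3,4,5

step 1: output 0; order=[0]; indeg=(0,2,2,0,0,2,0)
step 2: output 3; order=[0,3]; indeg=(0,1,1,0,0,1,0)
step 3: output 4; order=[0,3,4]; indeg=(0,1,1,0,0,0,0)
step 4: output 5; order=[0,3,4,5]; indeg=(0,0,1,0,0,0,0)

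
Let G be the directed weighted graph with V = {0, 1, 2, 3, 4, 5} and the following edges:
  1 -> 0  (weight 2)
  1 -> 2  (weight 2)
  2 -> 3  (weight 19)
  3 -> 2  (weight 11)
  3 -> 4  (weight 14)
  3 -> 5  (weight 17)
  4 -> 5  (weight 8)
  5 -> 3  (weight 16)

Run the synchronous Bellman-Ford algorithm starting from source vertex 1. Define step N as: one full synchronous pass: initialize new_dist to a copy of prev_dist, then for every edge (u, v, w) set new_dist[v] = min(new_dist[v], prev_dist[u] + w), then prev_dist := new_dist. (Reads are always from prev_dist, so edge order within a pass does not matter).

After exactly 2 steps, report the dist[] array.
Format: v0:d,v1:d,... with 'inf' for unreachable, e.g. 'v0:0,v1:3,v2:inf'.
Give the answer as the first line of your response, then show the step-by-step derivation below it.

v0:2,v1:0,v2:2,v3:21,v4:inf,v5:inf

step 1: dist = v0:2,v1:0,v2:2,v3:inf,v4:inf,v5:inf
step 2: dist = v0:2,v1:0,v2:2,v3:21,v4:inf,v5:inf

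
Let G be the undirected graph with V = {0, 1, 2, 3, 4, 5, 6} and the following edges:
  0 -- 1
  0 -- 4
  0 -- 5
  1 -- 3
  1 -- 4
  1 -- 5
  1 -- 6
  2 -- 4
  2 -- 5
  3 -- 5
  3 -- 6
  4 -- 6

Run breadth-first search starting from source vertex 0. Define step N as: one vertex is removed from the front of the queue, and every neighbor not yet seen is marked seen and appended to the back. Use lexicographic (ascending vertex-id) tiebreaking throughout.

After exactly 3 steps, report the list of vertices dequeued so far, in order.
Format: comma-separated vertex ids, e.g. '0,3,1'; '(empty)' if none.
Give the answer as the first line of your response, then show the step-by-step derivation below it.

0,1,4

step 1: dequeue 0; queue=[1,4,5]; order=0
step 2: dequeue 1; queue=[4,5,3,6]; order=0,1
step 3: dequeue 4; queue=[5,3,6,2]; order=0,1,4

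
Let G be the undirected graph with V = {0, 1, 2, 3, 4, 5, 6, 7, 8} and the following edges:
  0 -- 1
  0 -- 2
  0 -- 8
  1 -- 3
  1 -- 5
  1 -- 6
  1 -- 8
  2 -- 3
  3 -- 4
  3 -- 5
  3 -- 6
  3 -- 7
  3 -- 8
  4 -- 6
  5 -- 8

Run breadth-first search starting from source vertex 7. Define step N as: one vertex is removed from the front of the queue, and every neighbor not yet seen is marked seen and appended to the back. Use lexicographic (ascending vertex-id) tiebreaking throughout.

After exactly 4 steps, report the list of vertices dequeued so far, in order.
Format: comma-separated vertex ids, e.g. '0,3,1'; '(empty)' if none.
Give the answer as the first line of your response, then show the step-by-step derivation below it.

7,3,1,2

step 1: dequeue 7; queue=[3]; order=7
step 2: dequeue 3; queue=[1,2,4,5,6,8]; order=7,3
step 3: dequeue 1; queue=[2,4,5,6,8,0]; order=7,3,1
step 4: dequeue 2; queue=[4,5,6,8,0]; order=7,3,1,2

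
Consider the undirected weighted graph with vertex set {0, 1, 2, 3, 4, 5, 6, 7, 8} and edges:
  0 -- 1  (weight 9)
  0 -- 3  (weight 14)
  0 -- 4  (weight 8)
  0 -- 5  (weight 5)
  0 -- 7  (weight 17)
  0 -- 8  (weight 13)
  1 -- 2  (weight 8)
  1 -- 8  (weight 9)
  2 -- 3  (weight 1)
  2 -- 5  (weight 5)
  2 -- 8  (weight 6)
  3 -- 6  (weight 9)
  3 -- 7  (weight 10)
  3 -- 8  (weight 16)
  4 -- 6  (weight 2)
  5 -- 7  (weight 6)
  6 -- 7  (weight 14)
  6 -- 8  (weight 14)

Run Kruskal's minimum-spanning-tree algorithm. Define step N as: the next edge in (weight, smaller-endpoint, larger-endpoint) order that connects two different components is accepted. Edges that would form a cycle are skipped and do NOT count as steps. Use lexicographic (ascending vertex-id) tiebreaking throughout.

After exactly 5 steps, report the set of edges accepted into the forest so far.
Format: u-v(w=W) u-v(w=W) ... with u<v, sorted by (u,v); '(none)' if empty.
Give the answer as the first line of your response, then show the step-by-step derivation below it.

0-5(w=5) 2-3(w=1) 2-5(w=5) 2-8(w=6) 4-6(w=2)

step 1: add edge 2-3 (w=1); MST = {2-3(w=1)}
step 2: add edge 4-6 (w=2); MST = {2-3(w=1) 4-6(w=2)}
step 3: add edge 0-5 (w=5); MST = {0-5(w=5) 2-3(w=1) 4-6(w=2)}
step 4: add edge 2-5 (w=5); MST = {0-5(w=5) 2-3(w=1) 2-5(w=5) 4-6(w=2)}
step 5: add edge 2-8 (w=6); MST = {0-5(w=5) 2-3(w=1) 2-5(w=5) 2-8(w=6) 4-6(w=2)}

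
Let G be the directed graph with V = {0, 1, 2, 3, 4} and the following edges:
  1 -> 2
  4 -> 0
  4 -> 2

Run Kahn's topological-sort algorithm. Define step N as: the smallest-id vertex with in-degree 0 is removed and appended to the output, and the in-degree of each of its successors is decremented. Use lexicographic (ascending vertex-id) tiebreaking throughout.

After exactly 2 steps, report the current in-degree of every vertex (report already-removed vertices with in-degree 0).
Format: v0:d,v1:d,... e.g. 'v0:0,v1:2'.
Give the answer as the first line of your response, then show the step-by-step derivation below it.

v0:1,v1:0,v2:1,v3:0,v4:0

step 1: output 1; order=[1]; indeg=(1,0,1,0,0)
step 2: output 3; order=[1,3]; indeg=(1,0,1,0,0)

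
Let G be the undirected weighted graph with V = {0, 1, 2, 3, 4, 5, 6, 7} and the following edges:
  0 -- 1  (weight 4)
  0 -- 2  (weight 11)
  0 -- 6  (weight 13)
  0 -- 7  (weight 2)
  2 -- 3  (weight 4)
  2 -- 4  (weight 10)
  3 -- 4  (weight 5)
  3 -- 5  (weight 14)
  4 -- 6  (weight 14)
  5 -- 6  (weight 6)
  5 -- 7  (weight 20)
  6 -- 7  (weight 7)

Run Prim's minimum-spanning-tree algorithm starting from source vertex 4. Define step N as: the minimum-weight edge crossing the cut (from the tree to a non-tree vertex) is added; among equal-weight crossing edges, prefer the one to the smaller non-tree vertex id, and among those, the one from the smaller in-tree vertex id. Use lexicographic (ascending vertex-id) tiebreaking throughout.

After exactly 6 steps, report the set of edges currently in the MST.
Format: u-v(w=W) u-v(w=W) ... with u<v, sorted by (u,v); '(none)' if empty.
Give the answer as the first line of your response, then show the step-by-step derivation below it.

0-1(w=4) 0-2(w=11) 0-7(w=2) 2-3(w=4) 3-4(w=5) 6-7(w=7)

step 1: add edge 3-4 (w=5); MST = {3-4(w=5)}
step 2: add edge 2-3 (w=4); MST = {2-3(w=4) 3-4(w=5)}
step 3: add edge 0-2 (w=11); MST = {0-2(w=11) 2-3(w=4) 3-4(w=5)}
step 4: add edge 0-7 (w=2); MST = {0-2(w=11) 0-7(w=2) 2-3(w=4) 3-4(w=5)}
step 5: add edge 0-1 (w=4); MST = {0-1(w=4) 0-2(w=11) 0-7(w=2) 2-3(w=4) 3-4(w=5)}
step 6: add edge 6-7 (w=7); MST = {0-1(w=4) 0-2(w=11) 0-7(w=2) 2-3(w=4) 3-4(w=5) 6-7(w=7)}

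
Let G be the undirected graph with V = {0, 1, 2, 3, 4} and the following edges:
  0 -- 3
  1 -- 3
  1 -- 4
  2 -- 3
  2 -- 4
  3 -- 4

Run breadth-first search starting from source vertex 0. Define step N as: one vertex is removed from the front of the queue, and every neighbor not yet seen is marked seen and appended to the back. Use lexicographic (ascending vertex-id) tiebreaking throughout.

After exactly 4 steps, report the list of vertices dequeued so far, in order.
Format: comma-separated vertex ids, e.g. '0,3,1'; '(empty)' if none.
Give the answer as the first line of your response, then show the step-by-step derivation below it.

0,3,1,2

step 1: dequeue 0; queue=[3]; order=0
step 2: dequeue 3; queue=[1,2,4]; order=0,3
step 3: dequeue 1; queue=[2,4]; order=0,3,1
step 4: dequeue 2; queue=[4]; order=0,3,1,2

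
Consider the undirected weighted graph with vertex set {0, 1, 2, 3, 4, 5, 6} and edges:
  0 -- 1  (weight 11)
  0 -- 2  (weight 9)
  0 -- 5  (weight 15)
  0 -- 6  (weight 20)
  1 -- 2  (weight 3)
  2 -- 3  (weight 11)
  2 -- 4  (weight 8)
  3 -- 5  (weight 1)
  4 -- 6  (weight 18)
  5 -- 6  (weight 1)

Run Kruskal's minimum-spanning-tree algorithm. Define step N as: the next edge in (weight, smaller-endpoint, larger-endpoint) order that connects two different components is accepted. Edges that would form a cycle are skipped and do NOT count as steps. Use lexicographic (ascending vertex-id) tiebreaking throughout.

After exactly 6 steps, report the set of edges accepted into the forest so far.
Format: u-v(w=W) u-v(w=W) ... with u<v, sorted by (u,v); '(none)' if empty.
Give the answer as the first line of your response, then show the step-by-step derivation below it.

0-2(w=9) 1-2(w=3) 2-3(w=11) 2-4(w=8) 3-5(w=1) 5-6(w=1)

step 1: add edge 3-5 (w=1); MST = {3-5(w=1)}
step 2: add edge 5-6 (w=1); MST = {3-5(w=1) 5-6(w=1)}
step 3: add edge 1-2 (w=3); MST = {1-2(w=3) 3-5(w=1) 5-6(w=1)}
step 4: add edge 2-4 (w=8); MST = {1-2(w=3) 2-4(w=8) 3-5(w=1) 5-6(w=1)}
step 5: add edge 0-2 (w=9); MST = {0-2(w=9) 1-2(w=3) 2-4(w=8) 3-5(w=1) 5-6(w=1)}
step 6: add edge 2-3 (w=11); MST = {0-2(w=9) 1-2(w=3) 2-3(w=11) 2-4(w=8) 3-5(w=1) 5-6(w=1)}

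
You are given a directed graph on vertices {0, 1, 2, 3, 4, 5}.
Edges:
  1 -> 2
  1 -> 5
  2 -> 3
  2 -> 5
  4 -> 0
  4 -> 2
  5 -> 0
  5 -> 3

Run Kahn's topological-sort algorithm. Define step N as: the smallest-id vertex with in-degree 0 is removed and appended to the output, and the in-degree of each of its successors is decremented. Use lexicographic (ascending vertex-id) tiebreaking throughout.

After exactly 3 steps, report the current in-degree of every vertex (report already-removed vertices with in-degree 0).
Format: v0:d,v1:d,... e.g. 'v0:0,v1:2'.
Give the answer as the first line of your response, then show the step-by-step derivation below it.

v0:1,v1:0,v2:0,v3:1,v4:0,v5:0

step 1: output 1; order=[1]; indeg=(2,0,1,2,0,1)
step 2: output 4; order=[1,4]; indeg=(1,0,0,2,0,1)
step 3: output 2; order=[1,4,2]; indeg=(1,0,0,1,0,0)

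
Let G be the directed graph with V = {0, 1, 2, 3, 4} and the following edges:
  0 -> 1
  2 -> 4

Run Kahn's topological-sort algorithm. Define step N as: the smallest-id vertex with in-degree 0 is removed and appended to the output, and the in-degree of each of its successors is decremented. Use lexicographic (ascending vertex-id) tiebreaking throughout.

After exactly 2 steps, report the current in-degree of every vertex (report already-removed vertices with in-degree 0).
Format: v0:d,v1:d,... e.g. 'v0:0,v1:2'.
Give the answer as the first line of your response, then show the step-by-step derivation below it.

v0:0,v1:0,v2:0,v3:0,v4:1

step 1: output 0; order=[0]; indeg=(0,0,0,0,1)
step 2: output 1; order=[0,1]; indeg=(0,0,0,0,1)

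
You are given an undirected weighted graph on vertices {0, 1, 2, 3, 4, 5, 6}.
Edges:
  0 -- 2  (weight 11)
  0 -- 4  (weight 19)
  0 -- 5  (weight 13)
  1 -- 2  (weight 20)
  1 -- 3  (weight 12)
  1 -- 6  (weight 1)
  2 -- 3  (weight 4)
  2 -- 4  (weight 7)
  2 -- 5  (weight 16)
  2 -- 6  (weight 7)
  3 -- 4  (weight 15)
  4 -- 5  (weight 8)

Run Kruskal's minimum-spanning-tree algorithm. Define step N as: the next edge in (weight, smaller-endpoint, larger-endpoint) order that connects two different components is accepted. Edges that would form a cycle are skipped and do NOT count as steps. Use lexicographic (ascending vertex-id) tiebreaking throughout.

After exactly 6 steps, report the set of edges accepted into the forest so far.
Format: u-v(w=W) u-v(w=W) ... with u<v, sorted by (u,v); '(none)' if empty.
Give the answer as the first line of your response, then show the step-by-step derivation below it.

0-2(w=11) 1-6(w=1) 2-3(w=4) 2-4(w=7) 2-6(w=7) 4-5(w=8)

step 1: add edge 1-6 (w=1); MST = {1-6(w=1)}
step 2: add edge 2-3 (w=4); MST = {1-6(w=1) 2-3(w=4)}
step 3: add edge 2-4 (w=7); MST = {1-6(w=1) 2-3(w=4) 2-4(w=7)}
step 4: add edge 2-6 (w=7); MST = {1-6(w=1) 2-3(w=4) 2-4(w=7) 2-6(w=7)}
step 5: add edge 4-5 (w=8); MST = {1-6(w=1) 2-3(w=4) 2-4(w=7) 2-6(w=7) 4-5(w=8)}
step 6: add edge 0-2 (w=11); MST = {0-2(w=11) 1-6(w=1) 2-3(w=4) 2-4(w=7) 2-6(w=7) 4-5(w=8)}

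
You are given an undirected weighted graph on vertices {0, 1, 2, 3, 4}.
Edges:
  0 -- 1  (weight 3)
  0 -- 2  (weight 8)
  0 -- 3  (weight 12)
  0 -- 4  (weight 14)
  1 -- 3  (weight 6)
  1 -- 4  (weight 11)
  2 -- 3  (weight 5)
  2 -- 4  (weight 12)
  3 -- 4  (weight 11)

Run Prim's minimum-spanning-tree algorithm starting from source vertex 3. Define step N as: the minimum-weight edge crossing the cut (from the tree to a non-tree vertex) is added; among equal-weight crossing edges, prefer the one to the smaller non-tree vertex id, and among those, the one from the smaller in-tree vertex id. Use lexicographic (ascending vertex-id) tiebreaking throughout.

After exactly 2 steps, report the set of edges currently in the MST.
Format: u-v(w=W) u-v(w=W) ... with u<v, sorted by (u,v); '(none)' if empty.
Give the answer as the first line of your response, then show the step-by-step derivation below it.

1-3(w=6) 2-3(w=5)

step 1: add edge 2-3 (w=5); MST = {2-3(w=5)}
step 2: add edge 1-3 (w=6); MST = {1-3(w=6) 2-3(w=5)}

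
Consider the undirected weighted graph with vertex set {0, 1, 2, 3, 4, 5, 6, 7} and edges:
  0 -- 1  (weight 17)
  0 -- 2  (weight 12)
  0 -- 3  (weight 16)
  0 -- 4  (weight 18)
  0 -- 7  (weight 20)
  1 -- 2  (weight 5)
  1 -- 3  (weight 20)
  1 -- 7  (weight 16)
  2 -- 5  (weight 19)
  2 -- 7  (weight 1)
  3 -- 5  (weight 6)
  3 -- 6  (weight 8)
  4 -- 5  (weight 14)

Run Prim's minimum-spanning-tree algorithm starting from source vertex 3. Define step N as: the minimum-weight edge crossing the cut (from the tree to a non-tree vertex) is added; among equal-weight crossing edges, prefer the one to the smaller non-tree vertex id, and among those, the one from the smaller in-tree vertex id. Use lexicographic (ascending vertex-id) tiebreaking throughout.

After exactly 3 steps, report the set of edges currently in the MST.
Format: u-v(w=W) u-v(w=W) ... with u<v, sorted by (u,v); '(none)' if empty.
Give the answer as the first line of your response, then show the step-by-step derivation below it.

3-5(w=6) 3-6(w=8) 4-5(w=14)

step 1: add edge 3-5 (w=6); MST = {3-5(w=6)}
step 2: add edge 3-6 (w=8); MST = {3-5(w=6) 3-6(w=8)}
step 3: add edge 4-5 (w=14); MST = {3-5(w=6) 3-6(w=8) 4-5(w=14)}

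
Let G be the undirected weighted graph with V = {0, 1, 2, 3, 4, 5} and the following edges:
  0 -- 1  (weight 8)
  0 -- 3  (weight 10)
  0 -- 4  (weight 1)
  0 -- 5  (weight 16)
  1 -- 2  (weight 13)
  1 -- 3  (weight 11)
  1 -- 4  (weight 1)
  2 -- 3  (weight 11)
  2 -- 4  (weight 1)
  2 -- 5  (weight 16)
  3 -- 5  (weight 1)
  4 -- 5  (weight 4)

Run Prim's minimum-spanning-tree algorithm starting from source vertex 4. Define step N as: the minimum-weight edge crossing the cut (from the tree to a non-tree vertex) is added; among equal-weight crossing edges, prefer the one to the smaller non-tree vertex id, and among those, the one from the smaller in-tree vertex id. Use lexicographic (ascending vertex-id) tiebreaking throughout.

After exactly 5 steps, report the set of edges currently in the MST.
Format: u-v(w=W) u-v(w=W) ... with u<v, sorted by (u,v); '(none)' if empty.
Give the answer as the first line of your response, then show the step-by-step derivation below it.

0-4(w=1) 1-4(w=1) 2-4(w=1) 3-5(w=1) 4-5(w=4)

step 1: add edge 0-4 (w=1); MST = {0-4(w=1)}
step 2: add edge 1-4 (w=1); MST = {0-4(w=1) 1-4(w=1)}
step 3: add edge 2-4 (w=1); MST = {0-4(w=1) 1-4(w=1) 2-4(w=1)}
step 4: add edge 4-5 (w=4); MST = {0-4(w=1) 1-4(w=1) 2-4(w=1) 4-5(w=4)}
step 5: add edge 3-5 (w=1); MST = {0-4(w=1) 1-4(w=1) 2-4(w=1) 3-5(w=1) 4-5(w=4)}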